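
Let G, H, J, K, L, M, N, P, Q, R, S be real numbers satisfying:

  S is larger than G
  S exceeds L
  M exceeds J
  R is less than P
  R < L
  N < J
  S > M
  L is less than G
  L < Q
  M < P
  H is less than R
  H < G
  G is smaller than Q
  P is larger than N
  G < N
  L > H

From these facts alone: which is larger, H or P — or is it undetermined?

The relevant relations are H < R; R < L; L < G; G < N; N < J; J < M; M < P.
Chaining these gives H < R < L < G < N < J < M < P.
So P is larger.

P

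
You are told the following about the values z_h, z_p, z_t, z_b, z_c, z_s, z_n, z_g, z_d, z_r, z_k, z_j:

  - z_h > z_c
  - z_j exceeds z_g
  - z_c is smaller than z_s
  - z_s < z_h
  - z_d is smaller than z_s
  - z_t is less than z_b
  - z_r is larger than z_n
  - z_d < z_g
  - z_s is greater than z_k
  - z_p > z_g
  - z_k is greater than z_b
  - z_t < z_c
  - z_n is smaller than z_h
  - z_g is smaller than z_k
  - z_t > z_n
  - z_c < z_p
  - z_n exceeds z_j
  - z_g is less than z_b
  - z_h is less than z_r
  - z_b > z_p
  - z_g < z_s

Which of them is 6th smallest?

z_c

Chaining the given pairs: z_d < z_g < z_j < z_n < z_t < z_c < z_p < z_b < z_k < z_s < z_h < z_r.
Counting 6 from the smallest end gives z_c.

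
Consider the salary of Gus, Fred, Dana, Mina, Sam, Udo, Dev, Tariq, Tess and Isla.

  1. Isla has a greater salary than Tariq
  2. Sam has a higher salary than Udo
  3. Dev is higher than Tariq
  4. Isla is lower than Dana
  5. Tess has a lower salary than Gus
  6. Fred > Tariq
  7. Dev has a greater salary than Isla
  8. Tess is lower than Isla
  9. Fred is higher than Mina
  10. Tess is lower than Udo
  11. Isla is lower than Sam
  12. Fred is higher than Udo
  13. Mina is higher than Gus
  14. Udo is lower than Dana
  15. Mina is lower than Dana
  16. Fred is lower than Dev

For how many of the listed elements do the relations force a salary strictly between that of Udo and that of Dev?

1

Chaining upward from Udo reaches: Fred, Sam, Dana.
Chaining downward from Dev reaches: Tess, Gus, Mina, Tariq, Fred, Isla.
Strictly between Udo and Dev are those in both lists: Fred — 1 element.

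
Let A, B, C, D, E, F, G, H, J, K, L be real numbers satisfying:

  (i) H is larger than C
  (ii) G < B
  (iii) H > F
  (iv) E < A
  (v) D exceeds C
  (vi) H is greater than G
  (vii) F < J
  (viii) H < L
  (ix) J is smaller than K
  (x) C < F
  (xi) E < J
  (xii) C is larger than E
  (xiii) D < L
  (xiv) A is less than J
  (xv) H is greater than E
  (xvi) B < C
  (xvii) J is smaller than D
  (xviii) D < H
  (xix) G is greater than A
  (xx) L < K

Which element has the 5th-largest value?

Chaining the given pairs: E < A < G < B < C < F < J < D < H < L < K.
The 5th largest is J.

J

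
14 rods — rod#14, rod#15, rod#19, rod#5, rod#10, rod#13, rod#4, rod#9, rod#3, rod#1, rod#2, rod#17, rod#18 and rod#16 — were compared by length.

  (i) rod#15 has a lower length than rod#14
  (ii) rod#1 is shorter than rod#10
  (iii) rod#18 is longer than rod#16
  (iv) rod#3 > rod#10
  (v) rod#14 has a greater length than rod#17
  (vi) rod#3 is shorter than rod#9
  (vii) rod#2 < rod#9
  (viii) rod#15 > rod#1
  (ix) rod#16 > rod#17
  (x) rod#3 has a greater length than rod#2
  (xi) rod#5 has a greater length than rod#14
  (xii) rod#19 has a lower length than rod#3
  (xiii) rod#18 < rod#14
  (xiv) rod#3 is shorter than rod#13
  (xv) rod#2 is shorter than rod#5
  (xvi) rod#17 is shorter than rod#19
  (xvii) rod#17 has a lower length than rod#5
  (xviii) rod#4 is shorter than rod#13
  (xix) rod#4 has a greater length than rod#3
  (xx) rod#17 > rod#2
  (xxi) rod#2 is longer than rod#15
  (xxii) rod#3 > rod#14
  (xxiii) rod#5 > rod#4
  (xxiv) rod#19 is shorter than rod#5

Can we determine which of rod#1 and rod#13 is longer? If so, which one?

rod#13

rod#1 < rod#15 and rod#15 < rod#2 give rod#1 < rod#2.
Then rod#2 < rod#17 extends the chain to rod#17.
With rod#17 < rod#16: rod#1 < rod#15 < rod#2 < rod#17 < rod#16.
With rod#16 < rod#18: rod#1 < rod#15 < rod#2 < rod#17 < rod#16 < rod#18.
With rod#18 < rod#14: rod#1 < rod#15 < rod#2 < rod#17 < rod#16 < rod#18 < rod#14.
With rod#14 < rod#3: rod#1 < rod#15 < rod#2 < rod#17 < rod#16 < rod#18 < rod#14 < rod#3.
With rod#3 < rod#4: rod#1 < rod#15 < rod#2 < rod#17 < rod#16 < rod#18 < rod#14 < rod#3 < rod#4.
With rod#4 < rod#13: rod#1 < rod#15 < rod#2 < rod#17 < rod#16 < rod#18 < rod#14 < rod#3 < rod#4 < rod#13.
So rod#13 is longer.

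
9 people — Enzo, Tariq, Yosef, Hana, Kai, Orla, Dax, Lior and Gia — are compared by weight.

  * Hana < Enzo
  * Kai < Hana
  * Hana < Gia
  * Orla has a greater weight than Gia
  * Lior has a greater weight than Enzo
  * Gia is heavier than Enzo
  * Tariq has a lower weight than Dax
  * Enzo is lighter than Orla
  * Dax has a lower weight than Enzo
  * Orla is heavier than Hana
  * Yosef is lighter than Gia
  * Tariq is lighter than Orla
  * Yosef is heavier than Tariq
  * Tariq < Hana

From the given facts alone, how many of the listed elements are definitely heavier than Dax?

4

From Dax the given relations immediately reach Enzo.
From those, Lior, Gia, Orla — 4 in total.
Nothing else is reachable above Dax; 4 in all.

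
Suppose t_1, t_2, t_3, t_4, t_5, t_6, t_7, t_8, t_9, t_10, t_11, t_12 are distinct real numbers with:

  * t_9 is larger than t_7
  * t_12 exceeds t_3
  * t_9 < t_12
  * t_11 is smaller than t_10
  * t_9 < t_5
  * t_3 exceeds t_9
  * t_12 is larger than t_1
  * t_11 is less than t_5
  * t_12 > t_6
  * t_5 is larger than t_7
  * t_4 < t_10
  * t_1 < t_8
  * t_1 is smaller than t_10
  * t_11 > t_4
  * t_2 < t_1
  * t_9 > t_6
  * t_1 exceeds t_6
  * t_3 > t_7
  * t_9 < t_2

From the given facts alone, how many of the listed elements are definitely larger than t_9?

The elements the relations force above t_9 are t_2, t_3, t_1, t_5, t_8, t_12, t_10 — no chain reaches any other.
That is 7.

7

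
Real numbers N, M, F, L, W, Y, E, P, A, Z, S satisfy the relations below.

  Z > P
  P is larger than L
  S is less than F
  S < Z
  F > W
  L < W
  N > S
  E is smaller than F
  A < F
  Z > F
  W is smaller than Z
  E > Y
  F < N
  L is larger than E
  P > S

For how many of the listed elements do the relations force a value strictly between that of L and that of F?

1

Chaining upward from L reaches: W, P, N, Z.
Chaining downward from F reaches: Y, E, A, W, S.
Strictly between L and F are those in both lists: W — 1 element.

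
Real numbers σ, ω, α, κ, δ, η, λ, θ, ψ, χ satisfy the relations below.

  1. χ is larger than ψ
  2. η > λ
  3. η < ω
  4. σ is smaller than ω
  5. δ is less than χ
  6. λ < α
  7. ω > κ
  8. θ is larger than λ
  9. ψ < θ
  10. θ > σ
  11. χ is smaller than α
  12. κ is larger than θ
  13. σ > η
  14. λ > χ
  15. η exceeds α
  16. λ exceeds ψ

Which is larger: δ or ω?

Link the given pairs in sequence: δ < χ; χ < α; α < η; η < σ; σ < θ; θ < κ; κ < ω.
Together: δ < χ < α < η < σ < θ < κ < ω.
So δ < ω; ω is the larger of the two.

ω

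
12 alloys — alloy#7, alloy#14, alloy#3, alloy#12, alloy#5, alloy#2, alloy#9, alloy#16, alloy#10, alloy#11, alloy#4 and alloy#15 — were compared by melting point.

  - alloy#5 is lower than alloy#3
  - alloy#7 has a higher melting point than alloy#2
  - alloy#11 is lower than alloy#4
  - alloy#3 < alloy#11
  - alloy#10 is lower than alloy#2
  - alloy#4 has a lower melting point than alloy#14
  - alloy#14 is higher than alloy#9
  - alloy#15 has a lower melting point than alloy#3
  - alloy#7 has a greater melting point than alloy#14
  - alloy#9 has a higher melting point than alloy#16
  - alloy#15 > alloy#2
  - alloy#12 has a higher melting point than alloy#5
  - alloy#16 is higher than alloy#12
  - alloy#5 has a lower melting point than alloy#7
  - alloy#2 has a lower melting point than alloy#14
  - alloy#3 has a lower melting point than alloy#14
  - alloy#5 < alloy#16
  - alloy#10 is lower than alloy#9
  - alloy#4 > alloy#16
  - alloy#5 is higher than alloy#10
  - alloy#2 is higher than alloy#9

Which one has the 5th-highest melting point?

Piecing the relations together gives one ordering: alloy#10 < alloy#5 < alloy#12 < alloy#16 < alloy#9 < alloy#2 < alloy#15 < alloy#3 < alloy#11 < alloy#4 < alloy#14 < alloy#7.
The 5th largest is alloy#3.

alloy#3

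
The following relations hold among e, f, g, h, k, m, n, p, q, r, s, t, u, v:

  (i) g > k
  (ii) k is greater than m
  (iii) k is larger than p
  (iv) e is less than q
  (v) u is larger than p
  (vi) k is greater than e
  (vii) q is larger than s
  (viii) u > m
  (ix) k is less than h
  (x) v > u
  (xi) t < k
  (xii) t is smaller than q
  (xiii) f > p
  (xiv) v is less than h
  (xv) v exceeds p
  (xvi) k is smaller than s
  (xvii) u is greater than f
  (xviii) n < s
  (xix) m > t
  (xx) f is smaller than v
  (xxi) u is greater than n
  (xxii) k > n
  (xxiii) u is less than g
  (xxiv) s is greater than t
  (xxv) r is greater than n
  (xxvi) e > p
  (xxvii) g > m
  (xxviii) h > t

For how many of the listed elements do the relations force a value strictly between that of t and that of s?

Chaining upward from t reaches: m, u, v, k, h, q, g.
Chaining downward from s reaches: n, p, m, e, k.
Strictly between t and s are those in both lists: m, k — 2 elements.

2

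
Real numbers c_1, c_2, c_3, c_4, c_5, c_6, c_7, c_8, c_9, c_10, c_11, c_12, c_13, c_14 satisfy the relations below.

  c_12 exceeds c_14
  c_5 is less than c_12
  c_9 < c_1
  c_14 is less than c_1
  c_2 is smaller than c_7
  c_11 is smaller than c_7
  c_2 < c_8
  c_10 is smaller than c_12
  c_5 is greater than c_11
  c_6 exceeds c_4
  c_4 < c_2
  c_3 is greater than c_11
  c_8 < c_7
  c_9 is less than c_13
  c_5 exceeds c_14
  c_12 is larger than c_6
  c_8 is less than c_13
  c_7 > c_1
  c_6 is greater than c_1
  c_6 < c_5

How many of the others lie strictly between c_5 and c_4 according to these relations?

Chaining upward from c_4 reaches: c_2, c_6, c_8, c_13, c_7, c_12.
Chaining downward from c_5 reaches: c_14, c_9, c_11, c_1, c_6.
Strictly between c_4 and c_5 are those in both lists: c_6 — 1 element.

1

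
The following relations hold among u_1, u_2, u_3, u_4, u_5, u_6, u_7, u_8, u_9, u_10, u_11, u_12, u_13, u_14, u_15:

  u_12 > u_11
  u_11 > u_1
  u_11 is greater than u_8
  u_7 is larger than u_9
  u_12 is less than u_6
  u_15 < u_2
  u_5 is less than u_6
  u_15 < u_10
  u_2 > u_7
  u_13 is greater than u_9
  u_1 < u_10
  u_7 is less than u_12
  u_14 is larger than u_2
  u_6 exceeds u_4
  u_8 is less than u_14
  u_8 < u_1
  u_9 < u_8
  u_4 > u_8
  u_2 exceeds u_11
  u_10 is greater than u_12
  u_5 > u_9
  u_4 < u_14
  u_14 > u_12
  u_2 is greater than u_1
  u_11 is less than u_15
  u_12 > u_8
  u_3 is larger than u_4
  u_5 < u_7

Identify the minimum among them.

u_9

u_5 is not least since u_9 < u_5; u_8 is not least since u_9 < u_8; u_1 is not least since u_8 < u_1; u_11 is not least since u_1 < u_11; u_13 is not least since u_9 < u_13; u_15 is not least since u_11 < u_15; u_7 is not least since u_9 < u_7; u_2 is not least since u_15 < u_2; u_12 is not least since u_11 < u_12; u_4 is not least since u_8 < u_4; u_14 is not least since u_12 < u_14; u_6 is not least since u_4 < u_6; u_10 is not least since u_1 < u_10; u_3 is not least since u_4 < u_3.
Only u_9 has nothing below it, so u_9 is the minimum.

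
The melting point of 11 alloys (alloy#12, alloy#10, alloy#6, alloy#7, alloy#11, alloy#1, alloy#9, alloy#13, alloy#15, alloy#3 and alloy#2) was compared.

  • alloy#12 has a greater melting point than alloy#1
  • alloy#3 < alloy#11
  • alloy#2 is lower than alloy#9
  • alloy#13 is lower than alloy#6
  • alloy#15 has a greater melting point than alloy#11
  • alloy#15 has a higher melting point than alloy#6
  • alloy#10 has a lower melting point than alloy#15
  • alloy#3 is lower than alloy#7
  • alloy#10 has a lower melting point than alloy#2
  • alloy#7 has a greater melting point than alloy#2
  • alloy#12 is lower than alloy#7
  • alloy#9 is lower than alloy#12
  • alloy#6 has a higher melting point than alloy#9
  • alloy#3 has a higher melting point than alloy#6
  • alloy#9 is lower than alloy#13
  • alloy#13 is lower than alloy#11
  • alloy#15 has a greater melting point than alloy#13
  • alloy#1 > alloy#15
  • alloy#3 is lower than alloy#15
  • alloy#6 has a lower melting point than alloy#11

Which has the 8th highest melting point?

alloy#13

Piecing the relations together gives one ordering: alloy#10 < alloy#2 < alloy#9 < alloy#13 < alloy#6 < alloy#3 < alloy#11 < alloy#15 < alloy#1 < alloy#12 < alloy#7.
The 8th largest is alloy#13.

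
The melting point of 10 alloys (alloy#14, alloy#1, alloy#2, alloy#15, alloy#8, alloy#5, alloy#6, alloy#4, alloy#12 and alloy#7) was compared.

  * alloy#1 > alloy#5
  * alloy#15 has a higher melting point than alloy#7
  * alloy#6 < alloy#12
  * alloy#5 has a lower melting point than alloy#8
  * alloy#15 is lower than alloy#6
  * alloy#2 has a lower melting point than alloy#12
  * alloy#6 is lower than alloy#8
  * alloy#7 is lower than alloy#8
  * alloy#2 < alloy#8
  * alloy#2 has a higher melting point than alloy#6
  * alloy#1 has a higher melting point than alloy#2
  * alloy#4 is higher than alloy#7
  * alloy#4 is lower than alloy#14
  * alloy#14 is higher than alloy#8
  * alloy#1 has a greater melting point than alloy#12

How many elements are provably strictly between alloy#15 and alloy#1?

The relations place alloy#15 below alloy#1. An element lies strictly between them when it is forced above alloy#15 and also forced below alloy#1.
Above alloy#15: {alloy#6, alloy#2, alloy#12, alloy#8, alloy#14}. Below alloy#1: {alloy#5, alloy#7, alloy#6, alloy#2, alloy#12}.
Intersection: {alloy#6, alloy#2, alloy#12} — 3.

3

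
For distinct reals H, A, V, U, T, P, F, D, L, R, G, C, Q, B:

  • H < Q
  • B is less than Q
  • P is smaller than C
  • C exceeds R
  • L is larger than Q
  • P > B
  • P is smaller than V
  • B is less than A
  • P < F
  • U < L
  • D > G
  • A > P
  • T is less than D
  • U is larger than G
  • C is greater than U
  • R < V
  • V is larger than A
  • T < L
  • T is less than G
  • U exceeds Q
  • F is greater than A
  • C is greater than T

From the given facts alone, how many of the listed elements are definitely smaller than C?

8

The elements the relations force below C are B, T, H, G, P, R, Q, U — no chain reaches any other.
That is 8.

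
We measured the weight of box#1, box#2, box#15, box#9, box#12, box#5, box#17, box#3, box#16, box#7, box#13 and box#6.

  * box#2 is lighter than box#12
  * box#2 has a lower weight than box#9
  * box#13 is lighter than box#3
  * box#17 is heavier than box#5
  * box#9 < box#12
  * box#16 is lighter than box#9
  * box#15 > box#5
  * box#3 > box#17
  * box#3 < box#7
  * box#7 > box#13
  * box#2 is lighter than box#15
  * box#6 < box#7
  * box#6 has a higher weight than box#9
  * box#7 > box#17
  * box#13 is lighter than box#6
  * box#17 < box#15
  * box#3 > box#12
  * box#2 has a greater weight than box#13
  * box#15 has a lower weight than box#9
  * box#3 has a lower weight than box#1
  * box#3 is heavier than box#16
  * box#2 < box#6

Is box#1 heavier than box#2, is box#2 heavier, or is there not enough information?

box#2 < box#15 < box#9 < box#12 < box#3 < box#1, by transitivity through box#15, box#9, box#12, box#3.
So box#1 is heavier.

box#1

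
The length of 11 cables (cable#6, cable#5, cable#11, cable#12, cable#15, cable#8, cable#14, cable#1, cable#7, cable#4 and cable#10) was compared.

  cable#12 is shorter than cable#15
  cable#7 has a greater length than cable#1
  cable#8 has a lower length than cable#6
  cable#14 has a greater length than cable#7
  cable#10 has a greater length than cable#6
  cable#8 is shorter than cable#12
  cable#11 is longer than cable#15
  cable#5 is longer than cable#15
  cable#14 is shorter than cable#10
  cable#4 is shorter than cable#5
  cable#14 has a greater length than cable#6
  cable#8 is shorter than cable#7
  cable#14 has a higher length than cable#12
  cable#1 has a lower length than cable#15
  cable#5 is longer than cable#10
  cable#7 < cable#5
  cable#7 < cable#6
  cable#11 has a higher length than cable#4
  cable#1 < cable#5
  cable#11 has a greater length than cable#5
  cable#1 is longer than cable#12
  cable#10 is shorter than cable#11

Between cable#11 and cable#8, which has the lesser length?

cable#8

Following the relations from cable#8: cable#8 < cable#12 < cable#1 < cable#7 < cable#6 < cable#14 < cable#10 < cable#5 < cable#11.
So cable#8 < cable#11; cable#8 is the shorter of the two.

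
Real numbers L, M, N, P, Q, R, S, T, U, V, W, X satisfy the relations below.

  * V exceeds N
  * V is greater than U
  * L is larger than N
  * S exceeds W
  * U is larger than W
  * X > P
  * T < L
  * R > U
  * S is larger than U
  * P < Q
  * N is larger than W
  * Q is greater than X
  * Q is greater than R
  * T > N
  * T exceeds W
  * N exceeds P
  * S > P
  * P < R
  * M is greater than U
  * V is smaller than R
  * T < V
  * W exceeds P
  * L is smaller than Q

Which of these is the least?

P

W is not least since P < W; N is not least since P < N; U is not least since W < U; T is not least since N < T; S is not least since P < S; V is not least since T < V; X is not least since P < X; R is not least since P < R; L is not least since T < L; Q is not least since X < Q; M is not least since U < M.
Only P has nothing below it, so P is the least.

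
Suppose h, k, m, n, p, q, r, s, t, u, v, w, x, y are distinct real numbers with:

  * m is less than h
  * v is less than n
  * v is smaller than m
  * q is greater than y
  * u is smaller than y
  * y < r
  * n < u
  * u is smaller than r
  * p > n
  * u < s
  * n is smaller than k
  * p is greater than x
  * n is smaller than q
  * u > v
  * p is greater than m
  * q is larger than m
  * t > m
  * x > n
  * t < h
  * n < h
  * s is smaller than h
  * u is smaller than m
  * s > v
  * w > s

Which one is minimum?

v

n is not least since v < n; u is not least since v < u; x is not least since n < x; m is not least since u < m; s is not least since v < s; t is not least since m < t; w is not least since s < w; p is not least since m < p; y is not least since u < y; r is not least since y < r; h is not least since t < h; k is not least since n < k; q is not least since y < q.
Only v has nothing below it, so v is the minimum.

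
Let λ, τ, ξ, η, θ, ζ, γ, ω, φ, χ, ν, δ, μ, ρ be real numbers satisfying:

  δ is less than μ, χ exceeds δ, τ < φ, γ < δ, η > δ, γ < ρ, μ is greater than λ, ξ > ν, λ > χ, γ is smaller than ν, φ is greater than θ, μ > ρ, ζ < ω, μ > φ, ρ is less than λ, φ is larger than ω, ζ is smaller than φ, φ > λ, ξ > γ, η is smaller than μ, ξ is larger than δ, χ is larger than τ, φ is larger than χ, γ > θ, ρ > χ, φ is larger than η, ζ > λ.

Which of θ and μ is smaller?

θ < γ < δ < χ < ρ < λ < ζ < ω < φ < μ, by transitivity through γ, δ, χ, ρ, λ, ζ, ω, φ.
So θ < μ; θ is the smaller of the two.

θ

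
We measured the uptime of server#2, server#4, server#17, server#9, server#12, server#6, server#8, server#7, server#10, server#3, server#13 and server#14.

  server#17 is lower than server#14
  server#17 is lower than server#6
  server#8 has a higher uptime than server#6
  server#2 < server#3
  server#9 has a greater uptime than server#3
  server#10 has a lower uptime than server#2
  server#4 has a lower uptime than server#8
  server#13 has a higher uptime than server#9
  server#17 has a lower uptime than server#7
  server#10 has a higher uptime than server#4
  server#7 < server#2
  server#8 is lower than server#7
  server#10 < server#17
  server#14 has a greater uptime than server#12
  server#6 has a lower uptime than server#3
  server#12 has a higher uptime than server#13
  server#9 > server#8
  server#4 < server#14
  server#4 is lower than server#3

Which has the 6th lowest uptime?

Piecing the relations together gives one ordering: server#4 < server#10 < server#17 < server#6 < server#8 < server#7 < server#2 < server#3 < server#9 < server#13 < server#12 < server#14.
Counting 6 from the smallest end gives server#7.

server#7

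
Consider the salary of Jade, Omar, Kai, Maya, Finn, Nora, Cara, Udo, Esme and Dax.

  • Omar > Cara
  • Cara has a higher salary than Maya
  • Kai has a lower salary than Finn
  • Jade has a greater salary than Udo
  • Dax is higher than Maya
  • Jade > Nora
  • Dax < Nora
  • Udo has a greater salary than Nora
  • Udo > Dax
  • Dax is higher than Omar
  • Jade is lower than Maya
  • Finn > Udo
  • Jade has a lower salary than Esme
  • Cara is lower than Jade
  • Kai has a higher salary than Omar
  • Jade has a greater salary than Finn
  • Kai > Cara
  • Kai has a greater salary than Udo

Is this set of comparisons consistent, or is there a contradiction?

Chaining the given relations yields Maya < Cara < Omar < Dax < Nora < Udo < Kai < Finn < Jade, so Maya < Jade. But one relation states Jade < Maya. These cannot both hold.

inconsistent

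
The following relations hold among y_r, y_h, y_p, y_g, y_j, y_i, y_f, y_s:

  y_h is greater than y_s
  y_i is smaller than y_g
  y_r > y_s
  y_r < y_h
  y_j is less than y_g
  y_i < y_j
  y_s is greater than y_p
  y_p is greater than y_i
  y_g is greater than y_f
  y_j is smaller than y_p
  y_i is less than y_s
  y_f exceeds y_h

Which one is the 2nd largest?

Chaining the given pairs: y_i < y_j < y_p < y_s < y_r < y_h < y_f < y_g.
Counting 2 from the largest end gives y_f.

y_f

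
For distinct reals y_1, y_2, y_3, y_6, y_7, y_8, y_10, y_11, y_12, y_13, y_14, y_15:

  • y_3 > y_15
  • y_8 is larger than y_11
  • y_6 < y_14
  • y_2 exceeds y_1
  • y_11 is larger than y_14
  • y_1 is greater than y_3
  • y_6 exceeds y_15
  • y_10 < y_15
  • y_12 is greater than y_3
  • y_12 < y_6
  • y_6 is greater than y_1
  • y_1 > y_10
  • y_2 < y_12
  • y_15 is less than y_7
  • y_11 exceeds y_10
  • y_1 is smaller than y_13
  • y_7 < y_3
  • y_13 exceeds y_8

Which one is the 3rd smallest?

y_7

Chaining the given pairs: y_10 < y_15 < y_7 < y_3 < y_1 < y_2 < y_12 < y_6 < y_14 < y_11 < y_8 < y_13.
Counting 3 from the smallest end gives y_7.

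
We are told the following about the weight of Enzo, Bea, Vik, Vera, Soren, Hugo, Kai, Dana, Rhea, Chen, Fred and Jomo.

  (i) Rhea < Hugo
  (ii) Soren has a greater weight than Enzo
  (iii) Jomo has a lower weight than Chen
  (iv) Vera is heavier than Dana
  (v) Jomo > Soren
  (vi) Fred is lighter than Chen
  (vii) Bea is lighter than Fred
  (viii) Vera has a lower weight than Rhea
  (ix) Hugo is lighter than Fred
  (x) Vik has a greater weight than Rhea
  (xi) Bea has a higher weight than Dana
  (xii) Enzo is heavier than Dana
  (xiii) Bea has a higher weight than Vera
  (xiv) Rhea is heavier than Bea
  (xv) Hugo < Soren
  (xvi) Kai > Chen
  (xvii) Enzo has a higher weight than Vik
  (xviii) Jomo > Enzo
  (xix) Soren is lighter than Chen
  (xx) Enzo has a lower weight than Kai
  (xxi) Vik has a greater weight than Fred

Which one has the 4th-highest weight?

Chaining the given pairs: Dana < Vera < Bea < Rhea < Hugo < Fred < Vik < Enzo < Soren < Jomo < Chen < Kai.
The 4th largest is Soren.

Soren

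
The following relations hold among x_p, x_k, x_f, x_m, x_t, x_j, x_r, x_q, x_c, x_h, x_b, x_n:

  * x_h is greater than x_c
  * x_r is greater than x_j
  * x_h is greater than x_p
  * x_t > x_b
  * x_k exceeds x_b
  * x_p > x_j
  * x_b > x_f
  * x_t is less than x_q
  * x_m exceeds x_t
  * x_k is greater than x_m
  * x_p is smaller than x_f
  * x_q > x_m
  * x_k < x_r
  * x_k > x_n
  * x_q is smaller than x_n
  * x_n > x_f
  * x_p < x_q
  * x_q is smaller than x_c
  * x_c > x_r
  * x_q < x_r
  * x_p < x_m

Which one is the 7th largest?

Piecing the relations together gives one ordering: x_j < x_p < x_f < x_b < x_t < x_m < x_q < x_n < x_k < x_r < x_c < x_h.
Counting 7 from the largest end gives x_m.

x_m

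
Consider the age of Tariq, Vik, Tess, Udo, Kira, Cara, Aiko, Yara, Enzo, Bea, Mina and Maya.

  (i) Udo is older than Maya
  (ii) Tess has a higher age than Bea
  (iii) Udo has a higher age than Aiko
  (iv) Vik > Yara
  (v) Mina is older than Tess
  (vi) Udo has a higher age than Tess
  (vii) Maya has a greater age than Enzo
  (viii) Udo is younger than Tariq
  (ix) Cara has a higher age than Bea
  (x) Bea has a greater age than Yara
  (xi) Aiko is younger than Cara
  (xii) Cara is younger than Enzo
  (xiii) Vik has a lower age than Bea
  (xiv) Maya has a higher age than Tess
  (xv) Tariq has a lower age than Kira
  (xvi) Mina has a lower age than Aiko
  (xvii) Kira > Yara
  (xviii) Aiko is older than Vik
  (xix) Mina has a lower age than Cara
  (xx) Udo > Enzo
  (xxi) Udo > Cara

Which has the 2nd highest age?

The consecutive relations fix a unique order: Yara < Vik < Bea < Tess < Mina < Aiko < Cara < Enzo < Maya < Udo < Tariq < Kira.
Counting 2 from the largest end gives Tariq.

Tariq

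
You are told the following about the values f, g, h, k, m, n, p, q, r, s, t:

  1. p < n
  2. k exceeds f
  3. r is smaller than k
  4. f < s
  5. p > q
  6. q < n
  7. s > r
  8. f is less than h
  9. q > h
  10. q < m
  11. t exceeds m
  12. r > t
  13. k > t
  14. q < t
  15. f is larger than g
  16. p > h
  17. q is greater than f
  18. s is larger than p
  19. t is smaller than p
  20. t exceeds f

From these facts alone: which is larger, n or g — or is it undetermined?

g < f and f < h give g < h.
With h < q: g < f < h < q.
Then q < m extends the chain to m.
Then m < t extends the chain to t.
With t < p: g < f < h < q < m < t < p.
Then p < n extends the chain to n.
So n is larger.

n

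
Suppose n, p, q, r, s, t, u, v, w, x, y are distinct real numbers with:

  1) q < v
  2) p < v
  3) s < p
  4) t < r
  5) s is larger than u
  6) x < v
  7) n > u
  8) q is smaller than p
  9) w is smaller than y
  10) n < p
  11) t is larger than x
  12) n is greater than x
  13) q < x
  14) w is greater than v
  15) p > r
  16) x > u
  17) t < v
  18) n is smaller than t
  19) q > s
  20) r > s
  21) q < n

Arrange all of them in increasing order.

The consecutive links are each given: u < s; s < q; q < x; x < n; n < t; t < r; r < p; p < v; v < w; w < y.

u < s < q < x < n < t < r < p < v < w < y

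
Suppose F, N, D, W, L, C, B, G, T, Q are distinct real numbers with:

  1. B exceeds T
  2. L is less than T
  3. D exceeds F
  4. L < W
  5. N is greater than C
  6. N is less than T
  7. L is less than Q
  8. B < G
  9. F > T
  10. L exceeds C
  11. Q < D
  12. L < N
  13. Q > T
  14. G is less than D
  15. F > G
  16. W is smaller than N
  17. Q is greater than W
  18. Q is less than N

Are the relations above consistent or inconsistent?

inconsistent

Chaining the given relations yields Q < N < T, so Q < T. But one relation states T < Q. These cannot both hold.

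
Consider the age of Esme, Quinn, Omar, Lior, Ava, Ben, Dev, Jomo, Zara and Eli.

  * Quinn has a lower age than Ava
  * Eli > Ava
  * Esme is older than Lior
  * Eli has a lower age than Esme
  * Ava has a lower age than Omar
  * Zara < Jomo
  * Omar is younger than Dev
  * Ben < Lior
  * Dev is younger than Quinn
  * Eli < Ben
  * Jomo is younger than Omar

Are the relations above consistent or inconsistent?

inconsistent

We have Ava < Omar stated directly, yet also Omar < Dev < Quinn < Ava by chaining the others — so Omar < Ava. Contradiction.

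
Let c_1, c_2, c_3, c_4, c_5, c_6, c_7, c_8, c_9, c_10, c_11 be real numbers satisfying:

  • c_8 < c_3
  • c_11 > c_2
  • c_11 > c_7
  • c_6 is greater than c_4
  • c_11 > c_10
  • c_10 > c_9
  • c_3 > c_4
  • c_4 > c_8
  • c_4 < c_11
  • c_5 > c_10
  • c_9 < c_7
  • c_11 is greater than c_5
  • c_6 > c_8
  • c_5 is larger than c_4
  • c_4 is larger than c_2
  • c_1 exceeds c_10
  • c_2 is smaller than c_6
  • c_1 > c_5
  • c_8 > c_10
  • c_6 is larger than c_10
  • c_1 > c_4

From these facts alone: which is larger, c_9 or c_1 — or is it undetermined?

c_1

c_9 < c_10 < c_8 < c_4 < c_5 < c_1, by transitivity through c_10, c_8, c_4, c_5.
So c_1 is larger.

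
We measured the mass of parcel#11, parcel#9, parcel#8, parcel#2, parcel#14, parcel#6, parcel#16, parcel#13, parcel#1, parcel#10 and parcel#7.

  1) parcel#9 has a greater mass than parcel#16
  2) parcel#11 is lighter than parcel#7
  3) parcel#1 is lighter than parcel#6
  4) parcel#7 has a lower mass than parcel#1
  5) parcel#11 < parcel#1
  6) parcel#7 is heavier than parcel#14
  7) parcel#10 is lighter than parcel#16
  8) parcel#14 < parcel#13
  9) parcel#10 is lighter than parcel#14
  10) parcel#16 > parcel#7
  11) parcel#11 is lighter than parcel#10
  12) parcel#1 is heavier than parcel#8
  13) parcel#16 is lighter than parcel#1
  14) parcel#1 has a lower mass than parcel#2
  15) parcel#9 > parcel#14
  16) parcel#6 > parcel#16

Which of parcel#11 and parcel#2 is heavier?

Following the relations from parcel#11: parcel#11 < parcel#10 < parcel#14 < parcel#7 < parcel#16 < parcel#1 < parcel#2.
So parcel#11 < parcel#2; parcel#2 is the heavier of the two.

parcel#2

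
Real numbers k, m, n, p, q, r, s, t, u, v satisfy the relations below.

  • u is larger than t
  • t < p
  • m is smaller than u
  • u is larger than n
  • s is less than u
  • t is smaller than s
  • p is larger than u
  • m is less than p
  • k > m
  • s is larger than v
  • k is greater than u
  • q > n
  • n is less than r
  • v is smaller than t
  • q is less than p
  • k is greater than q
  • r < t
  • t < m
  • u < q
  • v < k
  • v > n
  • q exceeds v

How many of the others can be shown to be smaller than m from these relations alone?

4

From m the given relations immediately reach t.
From those, v, r — 3 in total.
From those, n — 4 in total.
No other element is forced below m by the given relations, so the count is 4.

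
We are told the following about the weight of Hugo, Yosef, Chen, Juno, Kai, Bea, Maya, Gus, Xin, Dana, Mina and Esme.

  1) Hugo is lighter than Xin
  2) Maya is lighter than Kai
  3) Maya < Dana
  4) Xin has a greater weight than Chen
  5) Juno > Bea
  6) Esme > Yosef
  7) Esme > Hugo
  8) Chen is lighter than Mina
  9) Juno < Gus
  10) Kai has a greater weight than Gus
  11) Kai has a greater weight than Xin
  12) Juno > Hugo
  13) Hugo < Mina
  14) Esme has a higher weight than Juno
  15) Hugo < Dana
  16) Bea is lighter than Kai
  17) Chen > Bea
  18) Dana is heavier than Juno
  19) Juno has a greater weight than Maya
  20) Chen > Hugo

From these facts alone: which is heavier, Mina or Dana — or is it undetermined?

Following every chain through Dana: below Dana we get Bea, Hugo, Maya, Juno.
Mina is not reached, and no chain runs the other way from Mina to Dana.
So the given relations leave the order of Dana and Mina undetermined.

undetermined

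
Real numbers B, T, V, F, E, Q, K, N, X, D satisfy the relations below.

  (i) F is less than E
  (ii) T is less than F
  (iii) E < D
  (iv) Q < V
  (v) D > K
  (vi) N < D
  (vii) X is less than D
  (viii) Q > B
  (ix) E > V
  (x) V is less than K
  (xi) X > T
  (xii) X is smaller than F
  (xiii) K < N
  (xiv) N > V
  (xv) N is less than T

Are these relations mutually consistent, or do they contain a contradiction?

consistent

Every relation is compatible with B < Q < V < K < N < T < X < F < E < D; the set is consistent.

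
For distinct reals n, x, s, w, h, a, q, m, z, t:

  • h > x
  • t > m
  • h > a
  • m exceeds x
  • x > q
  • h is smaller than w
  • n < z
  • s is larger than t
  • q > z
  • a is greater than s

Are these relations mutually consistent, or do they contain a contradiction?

The single ordering n < z < q < x < m < t < s < a < h < w satisfies every listed relation, so no contradiction arises.

consistent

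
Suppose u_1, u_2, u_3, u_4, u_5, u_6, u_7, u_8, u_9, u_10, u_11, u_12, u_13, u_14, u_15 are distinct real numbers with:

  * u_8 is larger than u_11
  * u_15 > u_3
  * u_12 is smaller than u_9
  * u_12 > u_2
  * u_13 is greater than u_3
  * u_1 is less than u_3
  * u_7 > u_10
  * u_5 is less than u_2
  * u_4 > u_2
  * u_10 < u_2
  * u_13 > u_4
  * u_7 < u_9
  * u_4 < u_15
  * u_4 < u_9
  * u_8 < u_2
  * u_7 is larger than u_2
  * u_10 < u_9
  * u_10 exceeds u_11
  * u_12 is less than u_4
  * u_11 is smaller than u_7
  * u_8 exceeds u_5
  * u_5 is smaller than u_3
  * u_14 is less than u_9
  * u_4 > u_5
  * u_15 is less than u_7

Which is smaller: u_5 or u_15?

u_5

The relevant relations are u_5 < u_8; u_8 < u_2; u_2 < u_12; u_12 < u_4; u_4 < u_15.
Chaining these gives u_5 < u_8 < u_2 < u_12 < u_4 < u_15.
So u_5 < u_15; u_5 is the smaller of the two.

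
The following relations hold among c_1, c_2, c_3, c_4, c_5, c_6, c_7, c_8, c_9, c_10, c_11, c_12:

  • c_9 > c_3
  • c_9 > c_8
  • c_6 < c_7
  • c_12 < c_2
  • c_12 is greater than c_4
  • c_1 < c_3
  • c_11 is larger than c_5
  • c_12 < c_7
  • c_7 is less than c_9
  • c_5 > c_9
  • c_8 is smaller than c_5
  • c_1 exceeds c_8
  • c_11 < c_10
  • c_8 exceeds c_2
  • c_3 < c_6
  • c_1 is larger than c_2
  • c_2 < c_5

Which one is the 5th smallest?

c_1

Piecing the relations together gives one ordering: c_4 < c_12 < c_2 < c_8 < c_1 < c_3 < c_6 < c_7 < c_9 < c_5 < c_11 < c_10.
The 5th smallest is c_1.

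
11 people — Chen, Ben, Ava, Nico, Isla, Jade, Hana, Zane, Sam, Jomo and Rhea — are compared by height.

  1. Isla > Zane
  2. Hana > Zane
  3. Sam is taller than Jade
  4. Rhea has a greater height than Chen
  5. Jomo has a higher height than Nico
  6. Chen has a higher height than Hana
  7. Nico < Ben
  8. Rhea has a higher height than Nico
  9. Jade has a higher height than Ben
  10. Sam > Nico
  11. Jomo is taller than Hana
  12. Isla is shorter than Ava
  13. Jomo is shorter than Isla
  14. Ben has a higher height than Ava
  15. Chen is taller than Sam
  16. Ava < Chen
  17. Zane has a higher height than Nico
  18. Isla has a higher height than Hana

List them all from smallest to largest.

Nothing is placed below Nico, so it is least; from there Nico < Zane; Zane < Hana; Hana < Jomo; Jomo < Isla; Isla < Ava; Ava < Ben; Ben < Jade; Jade < Sam; Sam < Chen; Chen < Rhea, each given directly.

Nico < Zane < Hana < Jomo < Isla < Ava < Ben < Jade < Sam < Chen < Rhea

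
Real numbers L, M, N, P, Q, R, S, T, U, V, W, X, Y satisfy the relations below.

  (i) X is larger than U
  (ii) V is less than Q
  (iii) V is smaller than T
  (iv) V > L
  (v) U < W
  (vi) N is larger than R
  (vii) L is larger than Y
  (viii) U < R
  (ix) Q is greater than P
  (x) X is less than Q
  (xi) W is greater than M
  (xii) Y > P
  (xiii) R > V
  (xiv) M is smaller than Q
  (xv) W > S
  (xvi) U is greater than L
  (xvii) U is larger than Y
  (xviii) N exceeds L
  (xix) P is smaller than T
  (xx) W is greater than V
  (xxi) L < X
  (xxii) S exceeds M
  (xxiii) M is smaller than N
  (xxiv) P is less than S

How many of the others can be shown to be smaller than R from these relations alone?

5

From R the given relations immediately reach U, V.
From those, Y, L — 4 in total.
From those, P — 5 in total.
No other element is forced below R by the given relations, so the count is 5.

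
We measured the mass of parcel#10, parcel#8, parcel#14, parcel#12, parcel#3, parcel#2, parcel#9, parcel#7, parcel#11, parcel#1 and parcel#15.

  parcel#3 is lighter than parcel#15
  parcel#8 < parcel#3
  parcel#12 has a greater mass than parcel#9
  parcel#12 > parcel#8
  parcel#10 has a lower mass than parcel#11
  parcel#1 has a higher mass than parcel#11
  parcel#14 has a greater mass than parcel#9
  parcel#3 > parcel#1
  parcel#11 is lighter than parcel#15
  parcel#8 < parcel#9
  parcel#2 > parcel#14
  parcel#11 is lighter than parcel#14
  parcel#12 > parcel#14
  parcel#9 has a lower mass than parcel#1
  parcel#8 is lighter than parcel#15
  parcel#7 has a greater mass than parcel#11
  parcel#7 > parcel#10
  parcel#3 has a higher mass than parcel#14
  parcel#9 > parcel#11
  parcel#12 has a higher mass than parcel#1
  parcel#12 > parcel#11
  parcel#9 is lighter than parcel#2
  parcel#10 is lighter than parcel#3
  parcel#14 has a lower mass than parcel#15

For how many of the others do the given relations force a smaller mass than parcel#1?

The elements the relations force below parcel#1 are parcel#10, parcel#11, parcel#8, parcel#9 — no chain reaches any other.
That is 4.

4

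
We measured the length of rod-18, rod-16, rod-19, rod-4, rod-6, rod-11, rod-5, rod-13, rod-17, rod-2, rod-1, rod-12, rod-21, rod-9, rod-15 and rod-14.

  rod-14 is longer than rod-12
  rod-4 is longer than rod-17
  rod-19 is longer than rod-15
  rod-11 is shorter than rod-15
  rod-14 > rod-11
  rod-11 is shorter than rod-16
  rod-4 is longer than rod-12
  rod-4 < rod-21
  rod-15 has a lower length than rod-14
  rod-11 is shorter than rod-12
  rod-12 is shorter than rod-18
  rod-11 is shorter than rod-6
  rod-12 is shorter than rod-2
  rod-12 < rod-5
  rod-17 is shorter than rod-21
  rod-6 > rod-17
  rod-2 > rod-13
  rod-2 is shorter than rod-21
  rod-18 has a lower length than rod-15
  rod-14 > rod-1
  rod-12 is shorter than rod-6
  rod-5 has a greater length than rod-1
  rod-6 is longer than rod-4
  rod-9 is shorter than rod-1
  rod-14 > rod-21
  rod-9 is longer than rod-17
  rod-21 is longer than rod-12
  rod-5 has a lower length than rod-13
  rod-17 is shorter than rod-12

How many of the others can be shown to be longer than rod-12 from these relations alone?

Directly above rod-12: rod-5, rod-4, rod-6, rod-18, rod-2, rod-21, rod-14.
One step further: rod-15, rod-13 (9 so far).
One step further: rod-19 (10 so far).
No other element is forced above rod-12 by the given relations, so the count is 10.

10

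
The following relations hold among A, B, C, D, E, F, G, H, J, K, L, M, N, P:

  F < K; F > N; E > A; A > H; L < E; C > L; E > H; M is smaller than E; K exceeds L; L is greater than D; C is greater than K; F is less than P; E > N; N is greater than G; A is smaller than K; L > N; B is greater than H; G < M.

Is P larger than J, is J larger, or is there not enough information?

undetermined

Following every chain through P: below P we get G, N, F.
J is not reached, and no chain runs the other way from J to P.
So the given relations leave the order of P and J undetermined.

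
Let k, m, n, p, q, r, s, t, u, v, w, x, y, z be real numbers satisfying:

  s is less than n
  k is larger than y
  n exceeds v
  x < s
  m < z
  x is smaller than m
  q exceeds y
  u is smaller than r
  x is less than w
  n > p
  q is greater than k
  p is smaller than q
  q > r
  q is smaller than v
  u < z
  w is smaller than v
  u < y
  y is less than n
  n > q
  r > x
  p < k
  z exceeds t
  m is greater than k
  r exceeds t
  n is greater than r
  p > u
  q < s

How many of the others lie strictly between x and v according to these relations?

The relations place x below v. An element lies strictly between them when it is forced above x and also forced below v.
Above x: {w, r, m, q, z, s, n}. Below v: {w, u, p, t, r, y, k, q}.
Intersection: {w, r, q} — 3.

3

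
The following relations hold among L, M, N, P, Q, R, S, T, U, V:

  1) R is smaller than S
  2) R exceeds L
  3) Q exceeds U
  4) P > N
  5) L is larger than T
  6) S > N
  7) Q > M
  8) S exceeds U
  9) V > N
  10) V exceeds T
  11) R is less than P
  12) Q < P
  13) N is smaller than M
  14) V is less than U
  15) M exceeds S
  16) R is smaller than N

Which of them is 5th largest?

Chaining the given pairs: T < L < R < N < V < U < S < M < Q < P.
The 5th largest is U.

U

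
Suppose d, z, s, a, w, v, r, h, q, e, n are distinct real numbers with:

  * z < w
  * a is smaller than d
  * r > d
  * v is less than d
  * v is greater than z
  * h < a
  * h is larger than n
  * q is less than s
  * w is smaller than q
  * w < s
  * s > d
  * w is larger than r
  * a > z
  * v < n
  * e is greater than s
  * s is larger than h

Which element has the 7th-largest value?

Piecing the relations together gives one ordering: z < v < n < h < a < d < r < w < q < s < e.
Counting 7 from the largest end gives a.

a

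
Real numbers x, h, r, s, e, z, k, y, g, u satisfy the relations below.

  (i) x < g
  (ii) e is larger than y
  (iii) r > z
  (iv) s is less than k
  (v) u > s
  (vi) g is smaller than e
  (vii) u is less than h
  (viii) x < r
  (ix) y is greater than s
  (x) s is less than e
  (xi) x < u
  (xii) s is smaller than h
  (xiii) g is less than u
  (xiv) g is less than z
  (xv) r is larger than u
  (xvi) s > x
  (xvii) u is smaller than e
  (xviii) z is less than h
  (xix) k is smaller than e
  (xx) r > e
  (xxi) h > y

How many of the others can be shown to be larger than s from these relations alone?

The elements the relations force above s are u, y, h, k, e, r — no chain reaches any other.
That is 6.

6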